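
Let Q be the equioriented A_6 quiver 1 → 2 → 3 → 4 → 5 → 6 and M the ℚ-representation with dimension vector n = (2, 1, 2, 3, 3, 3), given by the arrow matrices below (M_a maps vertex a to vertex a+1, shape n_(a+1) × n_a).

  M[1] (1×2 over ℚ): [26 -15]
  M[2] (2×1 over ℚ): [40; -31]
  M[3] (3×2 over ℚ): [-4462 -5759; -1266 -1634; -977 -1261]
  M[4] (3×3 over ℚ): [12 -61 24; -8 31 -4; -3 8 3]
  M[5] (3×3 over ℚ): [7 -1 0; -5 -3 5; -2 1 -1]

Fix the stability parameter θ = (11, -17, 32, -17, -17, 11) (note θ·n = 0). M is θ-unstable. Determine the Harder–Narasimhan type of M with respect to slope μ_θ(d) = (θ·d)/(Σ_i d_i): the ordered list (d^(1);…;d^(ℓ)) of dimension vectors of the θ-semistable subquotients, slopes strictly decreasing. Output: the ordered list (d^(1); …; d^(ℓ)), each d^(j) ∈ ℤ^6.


Via rank(M_{q-1}∘⋯∘M_p): M ≅ I[1,1], I[1,6], I[3,6], I[4,4], I[5,6].
μ_θ-semistable layers: μ^(1)=11; μ^(2)=-2/3; μ^(3)=-3; μ^(4)=-17

((1, 0, 0, 0, 0, 3); (0, 0, 2, 2, 2, 0); (1, 1, 0, 0, 0, 0); (0, 0, 0, 1, 1, 0))


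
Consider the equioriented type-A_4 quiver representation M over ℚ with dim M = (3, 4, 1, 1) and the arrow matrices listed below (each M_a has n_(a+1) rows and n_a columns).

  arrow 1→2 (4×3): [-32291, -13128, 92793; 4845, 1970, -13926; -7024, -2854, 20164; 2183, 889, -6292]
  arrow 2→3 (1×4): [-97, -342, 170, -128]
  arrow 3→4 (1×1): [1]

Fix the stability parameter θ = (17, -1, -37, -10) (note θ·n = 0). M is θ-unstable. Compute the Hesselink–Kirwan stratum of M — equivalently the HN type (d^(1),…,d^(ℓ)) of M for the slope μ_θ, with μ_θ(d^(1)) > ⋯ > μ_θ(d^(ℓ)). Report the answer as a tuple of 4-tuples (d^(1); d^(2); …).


Barcode: M ≅ I[1,2]^2, I[1,4], I[2,2]. HN layers by μ_θ (3 steps, strictly decreasing):
  μ^(1)=8; μ^(2)=-1; μ^(3)=-31/4

((2, 2, 0, 0); (0, 1, 0, 0); (1, 1, 1, 1))


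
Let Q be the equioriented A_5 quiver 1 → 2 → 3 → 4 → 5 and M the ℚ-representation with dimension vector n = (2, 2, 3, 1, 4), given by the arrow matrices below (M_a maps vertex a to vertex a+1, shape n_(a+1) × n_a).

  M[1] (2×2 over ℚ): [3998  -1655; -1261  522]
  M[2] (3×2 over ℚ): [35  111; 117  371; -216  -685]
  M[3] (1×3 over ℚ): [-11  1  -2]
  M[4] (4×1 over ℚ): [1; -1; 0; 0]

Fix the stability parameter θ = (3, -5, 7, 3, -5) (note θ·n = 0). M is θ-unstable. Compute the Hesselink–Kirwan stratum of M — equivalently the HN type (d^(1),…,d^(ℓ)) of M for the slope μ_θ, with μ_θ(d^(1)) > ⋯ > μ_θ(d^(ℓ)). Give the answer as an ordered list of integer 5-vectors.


Barcode: M ≅ I[1,3], I[1,5], I[3,3], I[5,5]^3. HN layers by μ_θ (4 steps, strictly decreasing):
  μ^(1)=7; μ^(2)=5/3; μ^(3)=-1; μ^(4)=-5

((0, 0, 2, 0, 0); (0, 0, 1, 1, 1); (2, 2, 0, 0, 0); (0, 0, 0, 0, 3))


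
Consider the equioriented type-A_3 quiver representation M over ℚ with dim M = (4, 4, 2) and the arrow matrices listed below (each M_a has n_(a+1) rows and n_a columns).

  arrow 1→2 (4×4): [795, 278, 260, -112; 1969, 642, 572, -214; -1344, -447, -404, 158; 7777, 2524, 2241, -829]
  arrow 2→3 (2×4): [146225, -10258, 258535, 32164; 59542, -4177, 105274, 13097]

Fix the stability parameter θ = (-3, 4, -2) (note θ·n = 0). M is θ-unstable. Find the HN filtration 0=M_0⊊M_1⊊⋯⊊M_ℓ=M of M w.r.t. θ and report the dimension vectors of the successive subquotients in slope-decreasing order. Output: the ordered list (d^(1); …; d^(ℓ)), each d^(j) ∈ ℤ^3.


Interval decomposition of M: I[1,2]^2, I[1,3]^2.
HN type (ℓ=3): μ^(1)=4; μ^(2)=1; μ^(3)=-3

((0, 2, 0); (0, 2, 2); (4, 0, 0))


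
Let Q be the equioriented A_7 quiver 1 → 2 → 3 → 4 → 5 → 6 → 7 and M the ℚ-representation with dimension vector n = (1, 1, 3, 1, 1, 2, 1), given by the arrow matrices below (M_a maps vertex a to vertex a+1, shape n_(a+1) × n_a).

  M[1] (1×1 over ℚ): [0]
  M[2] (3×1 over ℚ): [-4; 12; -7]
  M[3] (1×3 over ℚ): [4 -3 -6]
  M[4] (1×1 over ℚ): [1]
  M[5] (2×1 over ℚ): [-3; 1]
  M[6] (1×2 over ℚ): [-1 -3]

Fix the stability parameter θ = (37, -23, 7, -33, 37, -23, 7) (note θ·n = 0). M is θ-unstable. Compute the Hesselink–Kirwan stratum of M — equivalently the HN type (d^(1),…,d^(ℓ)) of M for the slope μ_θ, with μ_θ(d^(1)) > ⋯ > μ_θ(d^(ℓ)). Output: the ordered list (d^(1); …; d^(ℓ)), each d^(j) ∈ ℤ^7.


Interval decomposition of M: I[1,1], I[2,6], I[3,3]^2, I[6,7].
HN type (ℓ=4): μ^(1)=37; μ^(2)=7; μ^(3)=-13; μ^(4)=-23

((1, 0, 0, 0, 0, 0, 0); (0, 0, 2, 0, 1, 1, 1); (0, 0, 1, 1, 0, 0, 0); (0, 1, 0, 0, 0, 1, 0))


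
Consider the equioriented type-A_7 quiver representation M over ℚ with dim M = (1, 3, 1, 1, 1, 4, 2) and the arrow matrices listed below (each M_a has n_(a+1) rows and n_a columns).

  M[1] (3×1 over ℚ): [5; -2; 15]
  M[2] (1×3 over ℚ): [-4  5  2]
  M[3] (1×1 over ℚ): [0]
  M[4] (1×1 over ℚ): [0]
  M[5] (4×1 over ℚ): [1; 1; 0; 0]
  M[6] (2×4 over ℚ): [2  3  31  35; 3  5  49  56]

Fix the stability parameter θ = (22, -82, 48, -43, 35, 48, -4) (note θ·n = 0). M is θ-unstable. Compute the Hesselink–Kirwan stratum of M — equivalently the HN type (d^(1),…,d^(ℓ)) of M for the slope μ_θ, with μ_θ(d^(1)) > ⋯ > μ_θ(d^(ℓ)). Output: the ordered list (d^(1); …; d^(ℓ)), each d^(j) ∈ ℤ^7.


Via rank(M_{q-1}∘⋯∘M_p): M ≅ I[1,2], I[2,2], I[2,3], I[4,4], I[5,7], I[6,6]^2, I[6,7].
μ_θ-semistable layers: μ^(1)=48; μ^(2)=79/3; μ^(3)=22; μ^(4)=-30; μ^(5)=-43; μ^(6)=-82

((0, 0, 1, 0, 0, 2, 0); (0, 0, 0, 0, 1, 1, 1); (0, 0, 0, 0, 0, 1, 1); (1, 1, 0, 0, 0, 0, 0); (0, 0, 0, 1, 0, 0, 0); (0, 2, 0, 0, 0, 0, 0))


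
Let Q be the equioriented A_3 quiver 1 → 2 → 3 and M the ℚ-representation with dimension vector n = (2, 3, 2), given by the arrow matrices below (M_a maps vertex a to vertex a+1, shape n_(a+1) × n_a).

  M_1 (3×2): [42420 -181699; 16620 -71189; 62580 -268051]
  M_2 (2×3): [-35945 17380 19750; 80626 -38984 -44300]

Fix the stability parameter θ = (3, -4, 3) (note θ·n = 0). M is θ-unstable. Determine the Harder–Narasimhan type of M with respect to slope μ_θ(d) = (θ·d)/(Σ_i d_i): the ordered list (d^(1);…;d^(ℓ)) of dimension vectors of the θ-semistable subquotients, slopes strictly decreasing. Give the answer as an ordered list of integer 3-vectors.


Barcode: M ≅ I[1,1], I[1,3], I[2,2]^2, I[3,3]. HN layers by μ_θ (3 steps, strictly decreasing):
  μ^(1)=3; μ^(2)=-1/2; μ^(3)=-4

((1, 0, 2); (1, 1, 0); (0, 2, 0))


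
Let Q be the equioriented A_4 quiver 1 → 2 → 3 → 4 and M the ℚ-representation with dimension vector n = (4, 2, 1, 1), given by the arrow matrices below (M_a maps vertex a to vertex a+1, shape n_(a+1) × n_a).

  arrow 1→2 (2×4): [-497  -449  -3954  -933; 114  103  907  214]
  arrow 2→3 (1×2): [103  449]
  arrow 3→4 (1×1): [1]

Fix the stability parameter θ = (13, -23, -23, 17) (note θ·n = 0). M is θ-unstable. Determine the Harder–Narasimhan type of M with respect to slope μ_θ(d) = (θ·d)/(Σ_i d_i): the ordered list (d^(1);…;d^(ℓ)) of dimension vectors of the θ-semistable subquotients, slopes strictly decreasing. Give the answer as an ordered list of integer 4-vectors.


Barcode: M ≅ I[1,1]^2, I[1,2], I[1,4]. HN layers by μ_θ (4 steps, strictly decreasing):
  μ^(1)=17; μ^(2)=13; μ^(3)=-5; μ^(4)=-11

((0, 0, 0, 1); (2, 0, 0, 0); (1, 1, 0, 0); (1, 1, 1, 0))


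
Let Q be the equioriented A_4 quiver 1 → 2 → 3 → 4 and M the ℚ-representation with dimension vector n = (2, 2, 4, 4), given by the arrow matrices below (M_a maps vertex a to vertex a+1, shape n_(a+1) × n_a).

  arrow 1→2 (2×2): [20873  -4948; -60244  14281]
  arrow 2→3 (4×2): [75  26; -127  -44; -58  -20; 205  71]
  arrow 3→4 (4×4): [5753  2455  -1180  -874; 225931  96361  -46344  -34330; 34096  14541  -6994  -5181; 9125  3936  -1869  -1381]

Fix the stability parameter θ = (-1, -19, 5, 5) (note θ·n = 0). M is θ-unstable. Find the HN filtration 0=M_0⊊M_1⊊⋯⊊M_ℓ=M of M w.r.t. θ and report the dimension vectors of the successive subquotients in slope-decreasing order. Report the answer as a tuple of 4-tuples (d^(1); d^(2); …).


Barcode: M ≅ I[1,3], I[1,4], I[3,4]^2, I[4,4]. HN layers by μ_θ (2 steps, strictly decreasing):
  μ^(1)=5; μ^(2)=-10

((0, 0, 4, 4); (2, 2, 0, 0))


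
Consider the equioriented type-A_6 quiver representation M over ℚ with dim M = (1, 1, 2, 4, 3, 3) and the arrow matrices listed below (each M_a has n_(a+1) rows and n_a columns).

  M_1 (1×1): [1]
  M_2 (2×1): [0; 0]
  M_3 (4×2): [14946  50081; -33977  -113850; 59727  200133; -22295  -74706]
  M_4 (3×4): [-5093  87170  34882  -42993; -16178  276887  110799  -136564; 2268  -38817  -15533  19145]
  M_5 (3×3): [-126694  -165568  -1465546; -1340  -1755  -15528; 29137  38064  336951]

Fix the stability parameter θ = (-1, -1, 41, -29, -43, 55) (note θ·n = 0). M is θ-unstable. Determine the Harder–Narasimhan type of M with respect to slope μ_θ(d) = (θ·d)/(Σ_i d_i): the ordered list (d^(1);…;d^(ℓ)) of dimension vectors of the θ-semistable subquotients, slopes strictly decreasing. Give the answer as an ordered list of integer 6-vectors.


Barcode: M ≅ I[1,2], I[3,6]^2, I[4,4], I[4,5], I[6,6]. HN layers by μ_θ (5 steps, strictly decreasing):
  μ^(1)=55; μ^(2)=-1; μ^(3)=-31/3; μ^(4)=-29; μ^(5)=-36

((0, 0, 0, 0, 0, 3); (1, 1, 0, 0, 0, 0); (0, 0, 2, 2, 2, 0); (0, 0, 0, 1, 0, 0); (0, 0, 0, 1, 1, 0))


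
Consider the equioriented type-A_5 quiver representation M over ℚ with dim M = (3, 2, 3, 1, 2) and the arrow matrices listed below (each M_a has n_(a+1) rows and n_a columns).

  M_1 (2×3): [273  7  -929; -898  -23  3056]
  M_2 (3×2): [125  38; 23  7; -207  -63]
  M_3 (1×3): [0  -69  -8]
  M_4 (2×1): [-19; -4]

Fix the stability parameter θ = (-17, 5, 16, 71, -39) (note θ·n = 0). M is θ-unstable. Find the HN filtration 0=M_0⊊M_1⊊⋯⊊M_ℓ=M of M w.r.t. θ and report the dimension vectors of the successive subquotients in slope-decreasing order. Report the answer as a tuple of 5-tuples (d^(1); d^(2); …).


Interval decomposition of M: I[1,1], I[1,3], I[1,5], I[3,3], I[5,5].
HN type (ℓ=4): μ^(1)=16; μ^(2)=5; μ^(3)=-17; μ^(4)=-39

((0, 0, 3, 1, 1); (0, 2, 0, 0, 0); (3, 0, 0, 0, 0); (0, 0, 0, 0, 1))


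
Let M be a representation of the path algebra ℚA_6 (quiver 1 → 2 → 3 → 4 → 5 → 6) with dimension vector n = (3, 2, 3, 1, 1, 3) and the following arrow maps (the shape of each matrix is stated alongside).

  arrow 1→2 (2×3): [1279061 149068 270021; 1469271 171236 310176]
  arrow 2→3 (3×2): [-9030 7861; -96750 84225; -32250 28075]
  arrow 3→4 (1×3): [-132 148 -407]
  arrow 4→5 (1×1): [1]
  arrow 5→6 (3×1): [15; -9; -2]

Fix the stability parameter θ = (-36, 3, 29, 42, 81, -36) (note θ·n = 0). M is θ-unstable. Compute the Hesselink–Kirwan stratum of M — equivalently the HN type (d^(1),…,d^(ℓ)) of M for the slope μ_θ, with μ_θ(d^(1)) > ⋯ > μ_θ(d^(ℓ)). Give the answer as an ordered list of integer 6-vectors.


Barcode: M ≅ I[1,1], I[1,2], I[1,6], I[3,3]^2, I[6,6]^2. HN layers by μ_θ (3 steps, strictly decreasing):
  μ^(1)=29; μ^(2)=3; μ^(3)=-36

((0, 0, 3, 1, 1, 1); (0, 2, 0, 0, 0, 0); (3, 0, 0, 0, 0, 2))


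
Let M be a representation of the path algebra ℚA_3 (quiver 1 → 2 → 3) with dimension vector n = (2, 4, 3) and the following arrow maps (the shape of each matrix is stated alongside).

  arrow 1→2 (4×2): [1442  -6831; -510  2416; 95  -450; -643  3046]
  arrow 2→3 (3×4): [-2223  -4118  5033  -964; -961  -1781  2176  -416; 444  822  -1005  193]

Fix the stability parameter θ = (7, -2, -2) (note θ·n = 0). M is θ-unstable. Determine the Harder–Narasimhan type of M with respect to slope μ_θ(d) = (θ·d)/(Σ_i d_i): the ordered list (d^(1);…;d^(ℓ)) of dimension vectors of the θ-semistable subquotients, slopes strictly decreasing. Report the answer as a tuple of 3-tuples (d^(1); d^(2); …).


Barcode: M ≅ I[1,3]^2, I[2,2], I[2,3]. HN layers by μ_θ (2 steps, strictly decreasing):
  μ^(1)=1; μ^(2)=-2

((2, 2, 2); (0, 2, 1))


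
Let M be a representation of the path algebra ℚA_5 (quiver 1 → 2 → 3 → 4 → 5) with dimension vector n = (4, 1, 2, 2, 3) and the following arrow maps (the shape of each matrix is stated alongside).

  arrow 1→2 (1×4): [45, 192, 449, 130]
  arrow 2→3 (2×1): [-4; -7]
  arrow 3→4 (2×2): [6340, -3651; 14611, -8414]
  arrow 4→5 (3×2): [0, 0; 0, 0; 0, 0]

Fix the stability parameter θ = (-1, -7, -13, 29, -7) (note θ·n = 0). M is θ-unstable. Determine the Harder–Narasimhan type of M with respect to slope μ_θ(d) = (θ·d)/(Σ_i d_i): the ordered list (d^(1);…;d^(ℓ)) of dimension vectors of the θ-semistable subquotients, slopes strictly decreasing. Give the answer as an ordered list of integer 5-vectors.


Via rank(M_{q-1}∘⋯∘M_p): M ≅ I[1,1]^3, I[1,4], I[3,4], I[5,5]^3.
μ_θ-semistable layers: μ^(1)=29; μ^(2)=-1; μ^(3)=-7; μ^(4)=-13

((0, 0, 0, 2, 0); (3, 0, 0, 0, 0); (1, 1, 1, 0, 3); (0, 0, 1, 0, 0))


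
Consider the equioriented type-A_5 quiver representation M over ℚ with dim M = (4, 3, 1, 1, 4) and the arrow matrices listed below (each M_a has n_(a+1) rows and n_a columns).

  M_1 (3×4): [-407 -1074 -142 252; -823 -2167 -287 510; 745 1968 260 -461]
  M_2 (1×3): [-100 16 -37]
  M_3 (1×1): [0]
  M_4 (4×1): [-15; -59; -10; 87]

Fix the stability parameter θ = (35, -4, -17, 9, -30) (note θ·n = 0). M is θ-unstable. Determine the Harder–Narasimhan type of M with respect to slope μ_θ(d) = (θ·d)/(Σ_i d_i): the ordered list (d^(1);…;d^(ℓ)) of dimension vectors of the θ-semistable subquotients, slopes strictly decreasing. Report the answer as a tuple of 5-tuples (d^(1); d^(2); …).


Interval decomposition of M: I[1,1], I[1,2]^2, I[1,3], I[4,5], I[5,5]^3.
HN type (ℓ=5): μ^(1)=35; μ^(2)=31/2; μ^(3)=14/3; μ^(4)=-21/2; μ^(5)=-30

((1, 0, 0, 0, 0); (2, 2, 0, 0, 0); (1, 1, 1, 0, 0); (0, 0, 0, 1, 1); (0, 0, 0, 0, 3))


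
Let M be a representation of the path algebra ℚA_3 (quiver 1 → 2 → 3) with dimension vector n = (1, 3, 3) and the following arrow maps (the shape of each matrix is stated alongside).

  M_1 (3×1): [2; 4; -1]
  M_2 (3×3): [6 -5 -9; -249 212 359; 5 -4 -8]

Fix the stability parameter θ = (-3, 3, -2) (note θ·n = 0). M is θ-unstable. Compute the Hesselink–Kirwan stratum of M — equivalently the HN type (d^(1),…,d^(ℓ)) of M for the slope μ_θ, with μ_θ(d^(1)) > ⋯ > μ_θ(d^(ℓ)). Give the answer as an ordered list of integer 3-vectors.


Barcode: M ≅ I[1,3], I[2,3]^2. HN layers by μ_θ (2 steps, strictly decreasing):
  μ^(1)=1/2; μ^(2)=-3

((0, 3, 3); (1, 0, 0))


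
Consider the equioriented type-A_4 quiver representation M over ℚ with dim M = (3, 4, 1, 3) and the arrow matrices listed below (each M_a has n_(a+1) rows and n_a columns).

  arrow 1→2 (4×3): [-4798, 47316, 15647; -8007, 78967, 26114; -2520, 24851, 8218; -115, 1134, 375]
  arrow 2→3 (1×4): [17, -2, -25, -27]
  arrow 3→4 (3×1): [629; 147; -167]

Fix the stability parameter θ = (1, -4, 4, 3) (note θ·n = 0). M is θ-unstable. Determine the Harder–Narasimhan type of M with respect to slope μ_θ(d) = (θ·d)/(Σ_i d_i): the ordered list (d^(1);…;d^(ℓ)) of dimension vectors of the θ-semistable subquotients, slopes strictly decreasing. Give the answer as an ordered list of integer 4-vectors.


Via rank(M_{q-1}∘⋯∘M_p): M ≅ I[1,2]^2, I[1,4], I[2,2], I[4,4]^2.
μ_θ-semistable layers: μ^(1)=7/2; μ^(2)=3; μ^(3)=-3/2; μ^(4)=-4

((0, 0, 1, 1); (0, 0, 0, 2); (3, 3, 0, 0); (0, 1, 0, 0))


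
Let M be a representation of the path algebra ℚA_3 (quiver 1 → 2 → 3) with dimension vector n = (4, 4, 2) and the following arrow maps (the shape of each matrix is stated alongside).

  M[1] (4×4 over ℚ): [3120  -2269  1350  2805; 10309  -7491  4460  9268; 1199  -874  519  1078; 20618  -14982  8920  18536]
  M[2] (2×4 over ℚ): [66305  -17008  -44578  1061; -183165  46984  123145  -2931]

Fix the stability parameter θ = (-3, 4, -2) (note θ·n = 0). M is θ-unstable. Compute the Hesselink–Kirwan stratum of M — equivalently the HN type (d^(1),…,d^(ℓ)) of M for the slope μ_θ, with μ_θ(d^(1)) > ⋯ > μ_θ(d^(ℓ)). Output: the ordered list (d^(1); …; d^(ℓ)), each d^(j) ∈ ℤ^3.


Barcode: M ≅ I[1,1], I[1,2], I[1,3]^2, I[2,2]. HN layers by μ_θ (3 steps, strictly decreasing):
  μ^(1)=4; μ^(2)=1; μ^(3)=-3

((0, 2, 0); (0, 2, 2); (4, 0, 0))


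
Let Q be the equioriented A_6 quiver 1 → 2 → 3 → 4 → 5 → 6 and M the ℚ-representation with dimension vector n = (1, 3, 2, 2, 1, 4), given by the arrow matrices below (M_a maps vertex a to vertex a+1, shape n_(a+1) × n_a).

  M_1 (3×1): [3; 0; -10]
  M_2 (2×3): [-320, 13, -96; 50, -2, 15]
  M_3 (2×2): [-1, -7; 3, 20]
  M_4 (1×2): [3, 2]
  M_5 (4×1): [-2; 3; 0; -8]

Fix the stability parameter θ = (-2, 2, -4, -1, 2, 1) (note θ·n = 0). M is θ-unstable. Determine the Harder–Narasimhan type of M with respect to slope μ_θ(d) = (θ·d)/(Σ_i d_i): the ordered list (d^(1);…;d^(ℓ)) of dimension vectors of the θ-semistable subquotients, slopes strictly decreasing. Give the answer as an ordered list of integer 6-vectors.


Barcode: M ≅ I[1,2], I[2,4], I[2,6], I[6,6]^3. HN layers by μ_θ (5 steps, strictly decreasing):
  μ^(1)=2; μ^(2)=3/2; μ^(3)=1; μ^(4)=-1; μ^(5)=-2

((0, 1, 0, 0, 0, 0); (0, 0, 0, 0, 1, 1); (0, 0, 0, 0, 0, 3); (0, 2, 2, 2, 0, 0); (1, 0, 0, 0, 0, 0))


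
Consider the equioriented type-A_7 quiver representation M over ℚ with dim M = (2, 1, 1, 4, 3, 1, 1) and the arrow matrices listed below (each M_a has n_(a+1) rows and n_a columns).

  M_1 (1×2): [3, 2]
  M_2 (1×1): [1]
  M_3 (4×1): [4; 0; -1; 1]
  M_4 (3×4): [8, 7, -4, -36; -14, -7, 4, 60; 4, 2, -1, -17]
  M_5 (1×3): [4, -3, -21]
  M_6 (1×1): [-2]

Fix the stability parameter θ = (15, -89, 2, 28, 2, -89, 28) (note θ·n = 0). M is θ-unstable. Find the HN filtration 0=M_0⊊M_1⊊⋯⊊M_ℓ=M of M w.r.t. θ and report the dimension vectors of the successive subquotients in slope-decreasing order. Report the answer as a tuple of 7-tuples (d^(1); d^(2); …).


Barcode: M ≅ I[1,1], I[1,4], I[4,5]^2, I[4,7]. HN layers by μ_θ (5 steps, strictly decreasing):
  μ^(1)=28; μ^(2)=15; μ^(3)=2; μ^(4)=-59/3; μ^(5)=-37

((0, 0, 0, 1, 0, 0, 1); (1, 0, 0, 2, 2, 0, 0); (0, 0, 1, 0, 0, 0, 0); (0, 0, 0, 1, 1, 1, 0); (1, 1, 0, 0, 0, 0, 0))


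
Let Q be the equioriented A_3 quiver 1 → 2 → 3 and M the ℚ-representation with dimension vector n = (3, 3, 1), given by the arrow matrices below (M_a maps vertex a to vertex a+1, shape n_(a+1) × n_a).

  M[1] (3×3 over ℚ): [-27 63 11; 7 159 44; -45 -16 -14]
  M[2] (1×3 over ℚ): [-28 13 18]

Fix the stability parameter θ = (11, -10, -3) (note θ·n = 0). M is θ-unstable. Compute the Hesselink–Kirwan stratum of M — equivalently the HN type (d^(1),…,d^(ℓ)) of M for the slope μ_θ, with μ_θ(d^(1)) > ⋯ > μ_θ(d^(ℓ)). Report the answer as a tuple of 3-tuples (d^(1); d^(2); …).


Barcode: M ≅ I[1,2]^2, I[1,3]. HN layers by μ_θ (2 steps, strictly decreasing):
  μ^(1)=1/2; μ^(2)=-2/3

((2, 2, 0); (1, 1, 1))


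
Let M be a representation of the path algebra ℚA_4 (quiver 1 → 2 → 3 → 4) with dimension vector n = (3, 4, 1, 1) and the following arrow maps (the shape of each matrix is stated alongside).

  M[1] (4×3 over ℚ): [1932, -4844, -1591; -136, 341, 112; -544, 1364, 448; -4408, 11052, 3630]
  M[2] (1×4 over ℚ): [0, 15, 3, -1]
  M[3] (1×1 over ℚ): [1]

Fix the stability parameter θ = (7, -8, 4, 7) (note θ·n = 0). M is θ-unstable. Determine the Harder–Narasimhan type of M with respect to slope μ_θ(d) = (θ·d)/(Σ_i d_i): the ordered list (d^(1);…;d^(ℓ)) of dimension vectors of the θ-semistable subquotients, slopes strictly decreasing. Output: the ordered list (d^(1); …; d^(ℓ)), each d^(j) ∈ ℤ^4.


Via rank(M_{q-1}∘⋯∘M_p): M ≅ I[1,1], I[1,2], I[1,4], I[2,2]^2.
μ_θ-semistable layers: μ^(1)=7; μ^(2)=4; μ^(3)=-1/2; μ^(4)=-8

((1, 0, 0, 1); (0, 0, 1, 0); (2, 2, 0, 0); (0, 2, 0, 0))


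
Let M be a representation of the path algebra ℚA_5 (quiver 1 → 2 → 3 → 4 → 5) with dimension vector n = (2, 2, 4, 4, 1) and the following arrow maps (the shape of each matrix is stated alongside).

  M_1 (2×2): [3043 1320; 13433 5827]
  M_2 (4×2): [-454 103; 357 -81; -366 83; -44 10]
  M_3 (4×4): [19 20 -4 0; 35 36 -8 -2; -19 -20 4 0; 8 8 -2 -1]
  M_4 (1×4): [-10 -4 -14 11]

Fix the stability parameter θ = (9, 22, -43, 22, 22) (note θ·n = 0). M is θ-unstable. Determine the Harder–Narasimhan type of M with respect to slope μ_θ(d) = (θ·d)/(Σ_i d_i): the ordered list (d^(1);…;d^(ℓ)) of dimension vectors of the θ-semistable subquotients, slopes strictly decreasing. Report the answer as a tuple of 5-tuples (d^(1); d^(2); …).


Interval decomposition of M: I[1,3], I[1,4], I[3,3], I[3,5], I[4,4]^2.
HN type (ℓ=3): μ^(1)=22; μ^(2)=-4; μ^(3)=-43

((0, 0, 0, 4, 1); (2, 2, 2, 0, 0); (0, 0, 2, 0, 0))


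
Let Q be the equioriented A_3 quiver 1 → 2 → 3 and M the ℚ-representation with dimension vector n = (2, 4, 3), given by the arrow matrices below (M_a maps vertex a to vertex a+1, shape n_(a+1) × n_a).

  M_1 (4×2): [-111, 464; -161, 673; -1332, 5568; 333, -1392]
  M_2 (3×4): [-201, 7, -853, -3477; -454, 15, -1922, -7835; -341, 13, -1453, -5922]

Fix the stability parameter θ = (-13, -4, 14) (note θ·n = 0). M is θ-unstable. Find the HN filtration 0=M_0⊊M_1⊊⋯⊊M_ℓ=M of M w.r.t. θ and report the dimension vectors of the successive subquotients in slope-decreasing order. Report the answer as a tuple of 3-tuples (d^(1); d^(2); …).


Barcode: M ≅ I[1,3]^2, I[2,2], I[2,3]. HN layers by μ_θ (3 steps, strictly decreasing):
  μ^(1)=14; μ^(2)=-4; μ^(3)=-13

((0, 0, 3); (0, 4, 0); (2, 0, 0))


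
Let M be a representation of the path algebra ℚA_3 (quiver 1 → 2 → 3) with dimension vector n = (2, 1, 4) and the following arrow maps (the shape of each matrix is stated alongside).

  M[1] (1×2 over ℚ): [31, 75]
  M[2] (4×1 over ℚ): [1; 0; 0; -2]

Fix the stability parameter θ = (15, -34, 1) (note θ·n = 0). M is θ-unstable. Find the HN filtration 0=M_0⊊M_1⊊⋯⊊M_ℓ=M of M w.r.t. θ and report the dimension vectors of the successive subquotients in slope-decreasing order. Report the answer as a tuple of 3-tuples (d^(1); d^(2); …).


Interval decomposition of M: I[1,1], I[1,3], I[3,3]^3.
HN type (ℓ=3): μ^(1)=15; μ^(2)=1; μ^(3)=-19/2

((1, 0, 0); (0, 0, 4); (1, 1, 0))


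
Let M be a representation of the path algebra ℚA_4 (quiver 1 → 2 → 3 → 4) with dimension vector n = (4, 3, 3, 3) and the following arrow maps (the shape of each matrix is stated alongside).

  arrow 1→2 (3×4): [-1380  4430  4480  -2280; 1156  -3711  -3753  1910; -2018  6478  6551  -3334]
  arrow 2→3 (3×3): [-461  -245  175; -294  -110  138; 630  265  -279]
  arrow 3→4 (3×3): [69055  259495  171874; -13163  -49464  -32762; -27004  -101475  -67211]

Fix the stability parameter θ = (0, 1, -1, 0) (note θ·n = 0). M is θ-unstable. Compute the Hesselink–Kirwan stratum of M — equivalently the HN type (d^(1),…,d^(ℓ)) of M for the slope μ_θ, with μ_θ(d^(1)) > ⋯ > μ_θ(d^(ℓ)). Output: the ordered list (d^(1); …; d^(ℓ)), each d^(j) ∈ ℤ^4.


Interval decomposition of M: I[1,1]^2, I[1,2], I[1,4], I[2,4], I[3,4].
HN type (ℓ=3): μ^(1)=1; μ^(2)=0; μ^(3)=-1

((0, 1, 0, 0); (4, 2, 2, 3); (0, 0, 1, 0))


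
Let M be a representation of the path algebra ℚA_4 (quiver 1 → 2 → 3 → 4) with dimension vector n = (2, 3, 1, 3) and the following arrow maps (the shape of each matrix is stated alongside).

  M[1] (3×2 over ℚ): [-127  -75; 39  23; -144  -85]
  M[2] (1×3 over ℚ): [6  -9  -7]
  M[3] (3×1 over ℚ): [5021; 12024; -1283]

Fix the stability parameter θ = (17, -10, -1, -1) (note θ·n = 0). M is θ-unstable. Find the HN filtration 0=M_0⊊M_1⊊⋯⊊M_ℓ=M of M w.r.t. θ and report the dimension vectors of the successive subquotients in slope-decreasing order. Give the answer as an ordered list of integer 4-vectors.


Via rank(M_{q-1}∘⋯∘M_p): M ≅ I[1,2], I[1,4], I[2,2], I[4,4]^2.
μ_θ-semistable layers: μ^(1)=7/2; μ^(2)=5/4; μ^(3)=-1; μ^(4)=-10

((1, 1, 0, 0); (1, 1, 1, 1); (0, 0, 0, 2); (0, 1, 0, 0))


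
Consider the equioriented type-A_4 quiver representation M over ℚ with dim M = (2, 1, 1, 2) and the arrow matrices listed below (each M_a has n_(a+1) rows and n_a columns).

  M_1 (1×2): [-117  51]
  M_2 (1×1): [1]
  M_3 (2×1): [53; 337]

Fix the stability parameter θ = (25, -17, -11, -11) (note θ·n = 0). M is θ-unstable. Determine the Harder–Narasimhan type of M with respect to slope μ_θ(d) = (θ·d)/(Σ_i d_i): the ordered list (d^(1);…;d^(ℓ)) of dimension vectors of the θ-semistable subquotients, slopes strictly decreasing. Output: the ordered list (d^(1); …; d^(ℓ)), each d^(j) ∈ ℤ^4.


Interval decomposition of M: I[1,1], I[1,4], I[4,4].
HN type (ℓ=3): μ^(1)=25; μ^(2)=-7/2; μ^(3)=-11

((1, 0, 0, 0); (1, 1, 1, 1); (0, 0, 0, 1))


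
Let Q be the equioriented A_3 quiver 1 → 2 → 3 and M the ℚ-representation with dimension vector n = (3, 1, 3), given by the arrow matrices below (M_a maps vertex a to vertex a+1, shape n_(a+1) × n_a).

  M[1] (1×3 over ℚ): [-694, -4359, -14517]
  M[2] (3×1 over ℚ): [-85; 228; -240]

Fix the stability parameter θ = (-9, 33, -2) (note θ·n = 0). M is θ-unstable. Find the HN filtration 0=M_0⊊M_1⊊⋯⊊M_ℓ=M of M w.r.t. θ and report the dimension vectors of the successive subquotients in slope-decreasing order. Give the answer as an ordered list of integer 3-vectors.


Interval decomposition of M: I[1,1]^2, I[1,3], I[3,3]^2.
HN type (ℓ=3): μ^(1)=31/2; μ^(2)=-2; μ^(3)=-9

((0, 1, 1); (0, 0, 2); (3, 0, 0))


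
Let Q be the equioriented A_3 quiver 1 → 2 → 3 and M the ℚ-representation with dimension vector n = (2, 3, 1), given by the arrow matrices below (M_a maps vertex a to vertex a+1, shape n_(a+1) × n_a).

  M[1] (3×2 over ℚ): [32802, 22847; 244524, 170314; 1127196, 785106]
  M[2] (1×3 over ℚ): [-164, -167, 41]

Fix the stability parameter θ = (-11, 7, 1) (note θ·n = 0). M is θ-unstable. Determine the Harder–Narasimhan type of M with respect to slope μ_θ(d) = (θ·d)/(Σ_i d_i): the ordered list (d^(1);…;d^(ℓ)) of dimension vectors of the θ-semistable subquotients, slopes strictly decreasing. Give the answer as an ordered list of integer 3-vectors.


Barcode: M ≅ I[1,1], I[1,2], I[2,2], I[2,3]. HN layers by μ_θ (3 steps, strictly decreasing):
  μ^(1)=7; μ^(2)=4; μ^(3)=-11

((0, 2, 0); (0, 1, 1); (2, 0, 0))


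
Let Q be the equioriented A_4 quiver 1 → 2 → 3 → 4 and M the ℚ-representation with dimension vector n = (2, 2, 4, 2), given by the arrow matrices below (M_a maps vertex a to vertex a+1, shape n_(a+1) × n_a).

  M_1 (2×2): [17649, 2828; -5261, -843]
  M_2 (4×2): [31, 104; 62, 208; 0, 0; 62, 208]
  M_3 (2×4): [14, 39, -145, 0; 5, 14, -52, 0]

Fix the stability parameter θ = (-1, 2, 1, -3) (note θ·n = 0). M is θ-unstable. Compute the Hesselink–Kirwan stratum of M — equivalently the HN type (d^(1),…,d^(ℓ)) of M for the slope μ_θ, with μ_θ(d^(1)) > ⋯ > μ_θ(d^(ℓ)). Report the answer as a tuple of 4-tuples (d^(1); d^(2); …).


Via rank(M_{q-1}∘⋯∘M_p): M ≅ I[1,2], I[1,4], I[3,3]^2, I[3,4].
μ_θ-semistable layers: μ^(1)=2; μ^(2)=1; μ^(3)=0; μ^(4)=-1

((0, 1, 0, 0); (0, 0, 2, 0); (0, 1, 1, 1); (2, 0, 1, 1))


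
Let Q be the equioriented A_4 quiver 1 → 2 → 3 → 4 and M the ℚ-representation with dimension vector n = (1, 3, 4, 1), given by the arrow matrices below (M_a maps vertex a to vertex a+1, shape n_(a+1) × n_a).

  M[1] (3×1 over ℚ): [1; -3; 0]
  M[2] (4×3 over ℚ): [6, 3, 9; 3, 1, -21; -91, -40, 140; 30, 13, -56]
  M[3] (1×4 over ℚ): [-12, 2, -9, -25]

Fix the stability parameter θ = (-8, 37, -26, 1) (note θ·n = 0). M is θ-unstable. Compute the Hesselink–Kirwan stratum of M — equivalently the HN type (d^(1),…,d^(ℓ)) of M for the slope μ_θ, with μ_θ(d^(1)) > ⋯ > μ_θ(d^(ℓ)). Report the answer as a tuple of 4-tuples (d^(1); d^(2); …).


Via rank(M_{q-1}∘⋯∘M_p): M ≅ I[1,3], I[2,3], I[2,4], I[3,3].
μ_θ-semistable layers: μ^(1)=11/2; μ^(2)=4; μ^(3)=-8; μ^(4)=-26

((0, 2, 2, 0); (0, 1, 1, 1); (1, 0, 0, 0); (0, 0, 1, 0))


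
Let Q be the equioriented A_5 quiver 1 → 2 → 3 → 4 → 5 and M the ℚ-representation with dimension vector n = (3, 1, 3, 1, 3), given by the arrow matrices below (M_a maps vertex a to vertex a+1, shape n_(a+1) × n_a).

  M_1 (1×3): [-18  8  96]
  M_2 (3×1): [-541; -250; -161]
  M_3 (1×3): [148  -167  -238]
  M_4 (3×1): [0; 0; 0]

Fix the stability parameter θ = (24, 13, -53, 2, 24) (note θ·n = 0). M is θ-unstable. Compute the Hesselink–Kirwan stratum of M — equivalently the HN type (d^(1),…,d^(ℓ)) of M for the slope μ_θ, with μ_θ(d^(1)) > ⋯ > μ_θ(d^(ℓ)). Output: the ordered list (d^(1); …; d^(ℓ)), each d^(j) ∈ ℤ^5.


Via rank(M_{q-1}∘⋯∘M_p): M ≅ I[1,1]^2, I[1,3], I[3,3], I[3,4], I[5,5]^3.
μ_θ-semistable layers: μ^(1)=24; μ^(2)=2; μ^(3)=-16/3; μ^(4)=-53

((2, 0, 0, 0, 3); (0, 0, 0, 1, 0); (1, 1, 1, 0, 0); (0, 0, 2, 0, 0))


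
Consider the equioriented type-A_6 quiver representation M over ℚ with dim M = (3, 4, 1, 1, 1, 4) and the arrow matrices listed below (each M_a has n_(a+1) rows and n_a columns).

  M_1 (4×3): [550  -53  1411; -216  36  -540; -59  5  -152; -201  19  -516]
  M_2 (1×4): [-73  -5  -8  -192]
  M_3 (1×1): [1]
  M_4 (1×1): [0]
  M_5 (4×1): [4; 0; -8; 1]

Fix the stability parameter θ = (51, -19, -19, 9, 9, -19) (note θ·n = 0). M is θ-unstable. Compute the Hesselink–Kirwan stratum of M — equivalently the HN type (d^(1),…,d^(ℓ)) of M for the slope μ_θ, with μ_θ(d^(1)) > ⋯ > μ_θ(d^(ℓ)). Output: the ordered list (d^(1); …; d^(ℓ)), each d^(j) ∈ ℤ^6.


Barcode: M ≅ I[1,1], I[1,2], I[1,4], I[2,2]^2, I[5,6], I[6,6]^3. HN layers by μ_θ (6 steps, strictly decreasing):
  μ^(1)=51; μ^(2)=16; μ^(3)=9; μ^(4)=13/3; μ^(5)=-5; μ^(6)=-19

((1, 0, 0, 0, 0, 0); (1, 1, 0, 0, 0, 0); (0, 0, 0, 1, 0, 0); (1, 1, 1, 0, 0, 0); (0, 0, 0, 0, 1, 1); (0, 2, 0, 0, 0, 3))


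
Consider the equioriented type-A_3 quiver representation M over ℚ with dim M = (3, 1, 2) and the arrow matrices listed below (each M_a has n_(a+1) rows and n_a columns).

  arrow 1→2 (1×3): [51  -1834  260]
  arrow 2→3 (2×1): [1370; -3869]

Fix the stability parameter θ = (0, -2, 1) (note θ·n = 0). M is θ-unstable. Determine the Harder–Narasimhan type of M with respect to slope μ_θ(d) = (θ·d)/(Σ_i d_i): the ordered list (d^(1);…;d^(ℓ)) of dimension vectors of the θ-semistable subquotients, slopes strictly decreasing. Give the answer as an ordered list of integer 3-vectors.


Interval decomposition of M: I[1,1]^2, I[1,3], I[3,3].
HN type (ℓ=3): μ^(1)=1; μ^(2)=0; μ^(3)=-1

((0, 0, 2); (2, 0, 0); (1, 1, 0))


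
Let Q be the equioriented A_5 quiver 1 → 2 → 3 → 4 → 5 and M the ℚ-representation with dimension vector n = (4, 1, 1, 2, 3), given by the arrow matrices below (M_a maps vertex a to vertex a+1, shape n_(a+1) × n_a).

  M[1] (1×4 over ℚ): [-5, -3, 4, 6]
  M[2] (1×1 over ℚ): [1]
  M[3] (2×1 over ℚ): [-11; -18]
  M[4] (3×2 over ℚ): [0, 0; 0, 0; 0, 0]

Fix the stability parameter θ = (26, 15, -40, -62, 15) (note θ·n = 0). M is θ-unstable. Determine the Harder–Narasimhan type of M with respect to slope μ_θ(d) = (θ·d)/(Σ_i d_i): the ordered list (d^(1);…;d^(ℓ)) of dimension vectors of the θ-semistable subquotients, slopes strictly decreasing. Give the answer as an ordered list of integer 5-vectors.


Interval decomposition of M: I[1,1]^3, I[1,4], I[4,4], I[5,5]^3.
HN type (ℓ=4): μ^(1)=26; μ^(2)=15; μ^(3)=-61/4; μ^(4)=-62

((3, 0, 0, 0, 0); (0, 0, 0, 0, 3); (1, 1, 1, 1, 0); (0, 0, 0, 1, 0))


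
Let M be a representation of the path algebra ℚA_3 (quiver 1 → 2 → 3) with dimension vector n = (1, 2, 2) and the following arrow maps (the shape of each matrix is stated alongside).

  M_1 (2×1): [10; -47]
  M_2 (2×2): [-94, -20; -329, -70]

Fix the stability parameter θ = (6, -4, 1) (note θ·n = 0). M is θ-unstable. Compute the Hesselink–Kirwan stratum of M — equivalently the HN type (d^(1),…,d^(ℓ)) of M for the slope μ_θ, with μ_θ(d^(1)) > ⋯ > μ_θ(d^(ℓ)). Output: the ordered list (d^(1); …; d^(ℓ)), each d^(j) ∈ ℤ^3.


Interval decomposition of M: I[1,2], I[2,3], I[3,3].
HN type (ℓ=2): μ^(1)=1; μ^(2)=-4

((1, 1, 2); (0, 1, 0))


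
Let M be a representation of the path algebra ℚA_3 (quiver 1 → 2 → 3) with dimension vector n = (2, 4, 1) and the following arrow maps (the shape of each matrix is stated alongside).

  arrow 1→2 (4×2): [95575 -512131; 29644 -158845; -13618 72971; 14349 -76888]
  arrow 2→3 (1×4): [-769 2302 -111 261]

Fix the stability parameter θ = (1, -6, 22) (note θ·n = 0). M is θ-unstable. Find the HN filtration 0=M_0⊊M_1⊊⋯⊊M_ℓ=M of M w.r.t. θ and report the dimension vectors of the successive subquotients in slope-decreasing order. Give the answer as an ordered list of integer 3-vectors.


Via rank(M_{q-1}∘⋯∘M_p): M ≅ I[1,2]^2, I[2,2], I[2,3].
μ_θ-semistable layers: μ^(1)=22; μ^(2)=-5/2; μ^(3)=-6

((0, 0, 1); (2, 2, 0); (0, 2, 0))


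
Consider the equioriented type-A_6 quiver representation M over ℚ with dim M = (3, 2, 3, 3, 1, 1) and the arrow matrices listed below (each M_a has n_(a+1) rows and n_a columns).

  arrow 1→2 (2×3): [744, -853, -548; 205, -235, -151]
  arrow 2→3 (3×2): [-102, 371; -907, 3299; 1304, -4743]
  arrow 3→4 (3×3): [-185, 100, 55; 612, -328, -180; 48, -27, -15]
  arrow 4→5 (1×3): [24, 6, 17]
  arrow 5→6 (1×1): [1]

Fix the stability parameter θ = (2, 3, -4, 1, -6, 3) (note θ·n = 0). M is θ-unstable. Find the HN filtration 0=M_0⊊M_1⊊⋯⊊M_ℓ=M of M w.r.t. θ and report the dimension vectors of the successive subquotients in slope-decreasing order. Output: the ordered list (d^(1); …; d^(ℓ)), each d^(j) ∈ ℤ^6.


Barcode: M ≅ I[1,1], I[1,3], I[1,6], I[3,4], I[4,4]. HN layers by μ_θ (6 steps, strictly decreasing):
  μ^(1)=3; μ^(2)=2; μ^(3)=1; μ^(4)=1/3; μ^(5)=-4/5; μ^(6)=-4

((0, 0, 0, 0, 0, 1); (1, 0, 0, 0, 0, 0); (0, 0, 0, 2, 0, 0); (1, 1, 1, 0, 0, 0); (1, 1, 1, 1, 1, 0); (0, 0, 1, 0, 0, 0))


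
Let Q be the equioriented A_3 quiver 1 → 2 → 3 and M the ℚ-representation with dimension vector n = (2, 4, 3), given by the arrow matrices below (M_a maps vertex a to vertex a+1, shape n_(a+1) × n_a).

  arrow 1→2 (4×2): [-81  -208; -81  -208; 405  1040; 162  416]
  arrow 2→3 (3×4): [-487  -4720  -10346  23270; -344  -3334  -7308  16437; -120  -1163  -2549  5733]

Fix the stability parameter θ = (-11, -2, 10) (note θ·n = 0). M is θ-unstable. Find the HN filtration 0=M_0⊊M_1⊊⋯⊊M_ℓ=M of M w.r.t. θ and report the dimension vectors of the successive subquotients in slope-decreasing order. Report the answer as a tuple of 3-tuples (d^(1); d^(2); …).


Interval decomposition of M: I[1,1], I[1,3], I[2,2], I[2,3]^2.
HN type (ℓ=3): μ^(1)=10; μ^(2)=-2; μ^(3)=-11

((0, 0, 3); (0, 4, 0); (2, 0, 0))


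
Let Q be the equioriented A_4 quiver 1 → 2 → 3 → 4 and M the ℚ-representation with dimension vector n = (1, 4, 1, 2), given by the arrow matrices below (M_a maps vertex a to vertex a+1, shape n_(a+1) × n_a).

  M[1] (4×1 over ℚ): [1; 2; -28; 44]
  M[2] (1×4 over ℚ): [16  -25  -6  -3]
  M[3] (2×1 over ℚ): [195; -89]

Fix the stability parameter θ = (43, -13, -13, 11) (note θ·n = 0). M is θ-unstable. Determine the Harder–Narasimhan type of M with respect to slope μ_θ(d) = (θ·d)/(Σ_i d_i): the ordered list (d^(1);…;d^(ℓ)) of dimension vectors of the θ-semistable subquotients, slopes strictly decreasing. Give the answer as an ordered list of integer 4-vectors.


Interval decomposition of M: I[1,4], I[2,2]^3, I[4,4].
HN type (ℓ=3): μ^(1)=11; μ^(2)=17/3; μ^(3)=-13

((0, 0, 0, 2); (1, 1, 1, 0); (0, 3, 0, 0))


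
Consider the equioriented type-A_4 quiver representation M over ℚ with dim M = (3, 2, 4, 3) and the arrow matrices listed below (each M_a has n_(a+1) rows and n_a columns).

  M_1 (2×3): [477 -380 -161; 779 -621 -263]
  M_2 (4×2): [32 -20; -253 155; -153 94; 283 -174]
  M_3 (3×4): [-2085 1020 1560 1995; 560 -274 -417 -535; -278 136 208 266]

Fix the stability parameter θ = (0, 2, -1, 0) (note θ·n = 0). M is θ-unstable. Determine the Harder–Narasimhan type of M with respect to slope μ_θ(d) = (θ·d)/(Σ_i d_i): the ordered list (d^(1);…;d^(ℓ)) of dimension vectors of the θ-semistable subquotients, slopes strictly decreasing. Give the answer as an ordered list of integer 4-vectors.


Interval decomposition of M: I[1,1], I[1,4]^2, I[3,3]^2, I[4,4].
HN type (ℓ=3): μ^(1)=1/3; μ^(2)=0; μ^(3)=-1

((0, 2, 2, 2); (3, 0, 0, 1); (0, 0, 2, 0))


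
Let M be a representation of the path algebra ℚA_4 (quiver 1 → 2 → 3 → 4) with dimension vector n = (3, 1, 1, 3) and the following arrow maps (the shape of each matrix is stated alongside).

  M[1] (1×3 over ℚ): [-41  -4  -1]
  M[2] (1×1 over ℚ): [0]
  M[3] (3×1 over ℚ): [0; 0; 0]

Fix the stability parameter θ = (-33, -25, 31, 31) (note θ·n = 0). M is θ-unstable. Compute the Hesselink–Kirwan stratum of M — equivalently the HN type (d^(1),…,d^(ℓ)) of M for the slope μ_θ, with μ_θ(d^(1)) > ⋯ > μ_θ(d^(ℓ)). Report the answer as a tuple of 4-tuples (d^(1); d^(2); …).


Interval decomposition of M: I[1,1]^2, I[1,2], I[3,3], I[4,4]^3.
HN type (ℓ=3): μ^(1)=31; μ^(2)=-25; μ^(3)=-33

((0, 0, 1, 3); (0, 1, 0, 0); (3, 0, 0, 0))


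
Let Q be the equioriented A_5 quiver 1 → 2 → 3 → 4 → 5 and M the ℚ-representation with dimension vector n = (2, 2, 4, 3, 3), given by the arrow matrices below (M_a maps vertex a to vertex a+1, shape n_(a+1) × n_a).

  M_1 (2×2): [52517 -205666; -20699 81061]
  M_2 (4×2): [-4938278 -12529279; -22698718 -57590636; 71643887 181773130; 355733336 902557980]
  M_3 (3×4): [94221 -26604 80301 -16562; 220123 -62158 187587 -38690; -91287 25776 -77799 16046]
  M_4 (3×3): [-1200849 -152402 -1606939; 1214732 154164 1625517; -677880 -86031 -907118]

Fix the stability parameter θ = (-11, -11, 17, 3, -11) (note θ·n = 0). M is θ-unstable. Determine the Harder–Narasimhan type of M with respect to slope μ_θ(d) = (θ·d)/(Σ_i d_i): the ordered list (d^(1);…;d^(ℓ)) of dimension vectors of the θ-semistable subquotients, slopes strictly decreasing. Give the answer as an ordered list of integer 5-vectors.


Barcode: M ≅ I[1,5]^2, I[3,3]^2, I[4,5]. HN layers by μ_θ (4 steps, strictly decreasing):
  μ^(1)=17; μ^(2)=3; μ^(3)=-4; μ^(4)=-11

((0, 0, 2, 0, 0); (0, 0, 2, 2, 2); (0, 0, 0, 1, 1); (2, 2, 0, 0, 0))


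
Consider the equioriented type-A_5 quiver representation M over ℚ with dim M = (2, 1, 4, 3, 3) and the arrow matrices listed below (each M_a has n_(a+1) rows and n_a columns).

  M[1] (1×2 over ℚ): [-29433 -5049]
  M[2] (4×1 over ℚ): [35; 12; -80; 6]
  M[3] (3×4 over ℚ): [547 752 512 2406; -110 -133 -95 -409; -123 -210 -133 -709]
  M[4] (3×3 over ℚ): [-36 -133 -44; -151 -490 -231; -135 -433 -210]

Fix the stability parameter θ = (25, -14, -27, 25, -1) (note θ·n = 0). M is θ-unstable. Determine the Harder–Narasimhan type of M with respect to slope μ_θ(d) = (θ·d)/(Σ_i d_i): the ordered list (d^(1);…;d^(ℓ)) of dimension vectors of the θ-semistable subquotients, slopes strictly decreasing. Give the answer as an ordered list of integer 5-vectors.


Interval decomposition of M: I[1,1], I[1,5], I[3,3], I[3,5]^2.
HN type (ℓ=4): μ^(1)=25; μ^(2)=12; μ^(3)=-16/3; μ^(4)=-27

((1, 0, 0, 0, 0); (0, 0, 0, 3, 3); (1, 1, 1, 0, 0); (0, 0, 3, 0, 0))


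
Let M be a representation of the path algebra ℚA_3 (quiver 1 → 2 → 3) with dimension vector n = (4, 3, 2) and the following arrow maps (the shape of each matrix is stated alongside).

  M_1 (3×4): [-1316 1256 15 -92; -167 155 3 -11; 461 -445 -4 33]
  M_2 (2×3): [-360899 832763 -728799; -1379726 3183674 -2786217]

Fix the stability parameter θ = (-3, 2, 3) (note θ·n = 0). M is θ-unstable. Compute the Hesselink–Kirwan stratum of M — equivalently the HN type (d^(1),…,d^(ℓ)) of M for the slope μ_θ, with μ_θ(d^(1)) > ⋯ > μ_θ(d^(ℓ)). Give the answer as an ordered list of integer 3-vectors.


Interval decomposition of M: I[1,1]^2, I[1,2], I[1,3], I[2,3].
HN type (ℓ=3): μ^(1)=3; μ^(2)=2; μ^(3)=-3

((0, 0, 2); (0, 3, 0); (4, 0, 0))
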